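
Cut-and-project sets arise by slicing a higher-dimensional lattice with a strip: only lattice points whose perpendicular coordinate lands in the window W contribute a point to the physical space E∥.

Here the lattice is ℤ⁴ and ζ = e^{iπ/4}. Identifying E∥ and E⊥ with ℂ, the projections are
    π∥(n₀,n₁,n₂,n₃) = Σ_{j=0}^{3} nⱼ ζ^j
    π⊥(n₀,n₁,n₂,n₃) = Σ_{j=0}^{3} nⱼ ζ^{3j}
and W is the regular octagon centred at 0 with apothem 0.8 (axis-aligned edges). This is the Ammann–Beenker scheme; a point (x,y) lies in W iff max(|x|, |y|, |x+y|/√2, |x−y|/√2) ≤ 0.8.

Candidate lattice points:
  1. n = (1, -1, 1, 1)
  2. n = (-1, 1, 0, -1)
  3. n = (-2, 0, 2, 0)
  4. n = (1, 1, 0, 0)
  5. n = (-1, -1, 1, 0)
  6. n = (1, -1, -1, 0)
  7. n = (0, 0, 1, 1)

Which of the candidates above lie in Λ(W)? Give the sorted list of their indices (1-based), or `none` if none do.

π⊥(n) = n₀ + n₁ζ³ + n₂ζ⁶ + n₃ζ⁹ where ζ = e^{iπ/4}.
#1 (1, -1, 1, 1): internal (2.414214, -1.000000); octagon support 2.414214 vs apothem 0.8 → ∉ W
#2 (-1, 1, 0, -1): internal (-2.414214, 0.000000); octagon support 2.414214 vs apothem 0.8 → ∉ W
#3 (-2, 0, 2, 0): internal (-2.000000, -2.000000); octagon support 2.828427 vs apothem 0.8 → ∉ W
#4 (1, 1, 0, 0): internal (0.292893, 0.707107); octagon support 0.707107 vs apothem 0.8 → ∈ W
#5 (-1, -1, 1, 0): internal (-0.292893, -1.707107); octagon support 1.707107 vs apothem 0.8 → ∉ W
#6 (1, -1, -1, 0): internal (1.707107, 0.292893); octagon support 1.707107 vs apothem 0.8 → ∉ W
#7 (0, 0, 1, 1): internal (0.707107, -0.292893); octagon support 0.707107 vs apothem 0.8 → ∈ W

4, 7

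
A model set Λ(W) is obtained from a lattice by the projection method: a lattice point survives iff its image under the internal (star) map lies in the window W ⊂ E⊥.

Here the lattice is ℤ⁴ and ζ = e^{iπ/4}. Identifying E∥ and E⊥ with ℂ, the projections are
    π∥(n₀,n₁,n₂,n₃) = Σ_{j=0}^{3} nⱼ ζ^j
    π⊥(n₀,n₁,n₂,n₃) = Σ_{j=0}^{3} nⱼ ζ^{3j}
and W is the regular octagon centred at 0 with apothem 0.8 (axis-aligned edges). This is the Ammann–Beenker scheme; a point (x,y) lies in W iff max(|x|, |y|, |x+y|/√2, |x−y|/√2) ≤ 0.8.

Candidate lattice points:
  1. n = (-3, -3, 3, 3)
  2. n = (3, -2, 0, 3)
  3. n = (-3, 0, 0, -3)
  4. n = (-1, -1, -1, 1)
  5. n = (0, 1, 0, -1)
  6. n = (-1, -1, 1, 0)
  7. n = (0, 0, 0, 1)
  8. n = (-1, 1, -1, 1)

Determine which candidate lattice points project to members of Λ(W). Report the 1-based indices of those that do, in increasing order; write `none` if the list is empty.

Internal map: ζ^{3j} for j=0..3 gives (1,0), (−√2/2,√2/2), (0,−1), (√2/2,√2/2).
#1 (-3, -3, 3, 3): internal (1.242641, -3.000000); octagon support 3.000000 vs apothem 0.8 → ∉ W
#2 (3, -2, 0, 3): internal (6.535534, 0.707107); octagon support 6.535534 vs apothem 0.8 → ∉ W
#3 (-3, 0, 0, -3): internal (-5.121320, -2.121320); octagon support 5.121320 vs apothem 0.8 → ∉ W
#4 (-1, -1, -1, 1): internal (0.414214, 1.000000); octagon support 1.000000 vs apothem 0.8 → ∉ W
#5 (0, 1, 0, -1): internal (-1.414214, 0.000000); octagon support 1.414214 vs apothem 0.8 → ∉ W
#6 (-1, -1, 1, 0): internal (-0.292893, -1.707107); octagon support 1.707107 vs apothem 0.8 → ∉ W
#7 (0, 0, 0, 1): internal (0.707107, 0.707107); octagon support 1.000000 vs apothem 0.8 → ∉ W
#8 (-1, 1, -1, 1): internal (-1.000000, 2.414214); octagon support 2.414214 vs apothem 0.8 → ∉ W

none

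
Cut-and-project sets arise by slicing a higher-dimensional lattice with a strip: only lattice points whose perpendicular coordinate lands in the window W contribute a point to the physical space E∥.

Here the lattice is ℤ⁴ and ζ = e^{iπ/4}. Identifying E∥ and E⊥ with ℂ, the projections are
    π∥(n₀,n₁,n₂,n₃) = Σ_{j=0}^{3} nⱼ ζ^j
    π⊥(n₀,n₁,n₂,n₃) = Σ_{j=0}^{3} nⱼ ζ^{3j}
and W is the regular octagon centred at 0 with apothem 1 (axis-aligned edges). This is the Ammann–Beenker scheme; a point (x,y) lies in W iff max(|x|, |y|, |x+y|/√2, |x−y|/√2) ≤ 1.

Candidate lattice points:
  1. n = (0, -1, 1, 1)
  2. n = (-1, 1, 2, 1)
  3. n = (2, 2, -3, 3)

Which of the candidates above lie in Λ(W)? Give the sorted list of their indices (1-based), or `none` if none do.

With ζ = e^{iπ/4} the internal vectors are ζ^0,ζ^3,ζ^6,ζ^9.
candidate 1: n = (0, -1, 1, 1) → π⊥ ≈ (+1.41421, -1.00000); max(|x|,|y|,|x±y|/√2) = 1.70711 > 1 ⇒ ∉ W
candidate 2: n = (-1, 1, 2, 1) → π⊥ ≈ (-1.00000, -0.58579); max(|x|,|y|,|x±y|/√2) = 1.12132 > 1 ⇒ ∉ W
candidate 3: n = (2, 2, -3, 3) → π⊥ ≈ (+2.70711, +6.53553); max(|x|,|y|,|x±y|/√2) = 6.53553 > 1 ⇒ ∉ W

none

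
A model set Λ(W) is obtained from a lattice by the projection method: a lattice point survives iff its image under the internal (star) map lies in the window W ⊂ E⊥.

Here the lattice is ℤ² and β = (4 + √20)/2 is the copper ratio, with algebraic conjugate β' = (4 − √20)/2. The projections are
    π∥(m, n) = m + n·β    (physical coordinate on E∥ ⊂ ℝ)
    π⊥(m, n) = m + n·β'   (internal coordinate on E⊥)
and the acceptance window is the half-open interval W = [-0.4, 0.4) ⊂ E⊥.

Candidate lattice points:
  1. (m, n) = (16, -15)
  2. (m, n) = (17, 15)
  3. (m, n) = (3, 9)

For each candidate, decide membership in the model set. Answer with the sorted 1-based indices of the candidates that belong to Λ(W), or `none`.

Numerically β ≈ 4.2361 and β' = −1/β ≈ -0.2361.
candidate 1: (m,n)=(16,-15) → π∥ = 16-15·β ≈ -47.5410, π⊥ = 16-15·β' ≈ 19.5410 ∉ [-0.4, 0.4) ⇒ out
candidate 2: (m,n)=(17,15) → π∥ = 17+15·β ≈ 80.5410, π⊥ = 17+15·β' ≈ 13.4590 ∉ [-0.4, 0.4) ⇒ out
candidate 3: (m,n)=(3,9) → π∥ = 3+9·β ≈ 41.1246, π⊥ = 3+9·β' ≈ 0.8754 ∉ [-0.4, 0.4) ⇒ out

none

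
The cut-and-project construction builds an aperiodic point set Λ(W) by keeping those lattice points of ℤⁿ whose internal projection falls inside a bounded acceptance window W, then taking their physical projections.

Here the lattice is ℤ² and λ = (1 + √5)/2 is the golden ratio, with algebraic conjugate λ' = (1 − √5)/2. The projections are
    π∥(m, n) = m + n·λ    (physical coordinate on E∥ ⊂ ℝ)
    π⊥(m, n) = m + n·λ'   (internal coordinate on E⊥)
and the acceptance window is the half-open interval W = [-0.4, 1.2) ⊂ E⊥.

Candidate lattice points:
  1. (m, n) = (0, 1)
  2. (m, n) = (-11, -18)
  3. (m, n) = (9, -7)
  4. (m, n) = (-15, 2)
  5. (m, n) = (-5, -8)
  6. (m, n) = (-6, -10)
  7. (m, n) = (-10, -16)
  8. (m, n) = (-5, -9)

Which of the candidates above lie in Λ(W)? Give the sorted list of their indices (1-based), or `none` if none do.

Compute λ' = (1−√5)/2 = -0.6180, so π⊥(m,n) = m -0.6180·n.
#1 (0,1): internal coord 0 + (1)·λ' = -0.6180; -0.6180 ∉ [-0.4, 1.2) → out
#2 (-11,-18): internal coord -11 + (-18)·λ' = +0.1246; +0.1246 ∈ [-0.4, 1.2) → IN Λ
#3 (9,-7): internal coord 9 + (-7)·λ' = +13.3262; +13.3262 ∉ [-0.4, 1.2) → out
#4 (-15,2): internal coord -15 + (2)·λ' = -16.2361; -16.2361 ∉ [-0.4, 1.2) → out
#5 (-5,-8): internal coord -5 + (-8)·λ' = -0.0557; -0.0557 ∈ [-0.4, 1.2) → IN Λ
#6 (-6,-10): internal coord -6 + (-10)·λ' = +0.1803; +0.1803 ∈ [-0.4, 1.2) → IN Λ
#7 (-10,-16): internal coord -10 + (-16)·λ' = -0.1115; -0.1115 ∈ [-0.4, 1.2) → IN Λ
#8 (-5,-9): internal coord -5 + (-9)·λ' = +0.5623; +0.5623 ∈ [-0.4, 1.2) → IN Λ

2, 5, 6, 7, 8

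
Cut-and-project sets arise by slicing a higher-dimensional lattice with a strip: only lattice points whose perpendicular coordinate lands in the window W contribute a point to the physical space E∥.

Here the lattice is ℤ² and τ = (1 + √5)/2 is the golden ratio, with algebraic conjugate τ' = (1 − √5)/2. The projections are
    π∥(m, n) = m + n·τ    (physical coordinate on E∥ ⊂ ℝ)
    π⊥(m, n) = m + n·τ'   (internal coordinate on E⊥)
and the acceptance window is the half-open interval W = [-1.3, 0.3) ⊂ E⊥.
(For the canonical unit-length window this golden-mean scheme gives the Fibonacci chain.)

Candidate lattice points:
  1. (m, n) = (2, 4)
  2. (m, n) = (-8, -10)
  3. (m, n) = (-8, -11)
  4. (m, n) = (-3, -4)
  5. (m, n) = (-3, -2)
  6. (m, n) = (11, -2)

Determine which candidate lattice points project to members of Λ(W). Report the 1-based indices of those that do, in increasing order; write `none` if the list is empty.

τ' = (1−√5)/2 ≈ -0.6180.
[1] lift (2,4): star map gives -0.4721; window check -1.3 ≤ -0.4721 < 0.3 is true → IN Λ
[2] lift (-8,-10): star map gives -1.8197; window check -1.3 ≤ -1.8197 < 0.3 is false → out
[3] lift (-8,-11): star map gives -1.2016; window check -1.3 ≤ -1.2016 < 0.3 is true → IN Λ
[4] lift (-3,-4): star map gives -0.5279; window check -1.3 ≤ -0.5279 < 0.3 is true → IN Λ
[5] lift (-3,-2): star map gives -1.7639; window check -1.3 ≤ -1.7639 < 0.3 is false → out
[6] lift (11,-2): star map gives 12.2361; window check -1.3 ≤ 12.2361 < 0.3 is false → out

1, 3, 4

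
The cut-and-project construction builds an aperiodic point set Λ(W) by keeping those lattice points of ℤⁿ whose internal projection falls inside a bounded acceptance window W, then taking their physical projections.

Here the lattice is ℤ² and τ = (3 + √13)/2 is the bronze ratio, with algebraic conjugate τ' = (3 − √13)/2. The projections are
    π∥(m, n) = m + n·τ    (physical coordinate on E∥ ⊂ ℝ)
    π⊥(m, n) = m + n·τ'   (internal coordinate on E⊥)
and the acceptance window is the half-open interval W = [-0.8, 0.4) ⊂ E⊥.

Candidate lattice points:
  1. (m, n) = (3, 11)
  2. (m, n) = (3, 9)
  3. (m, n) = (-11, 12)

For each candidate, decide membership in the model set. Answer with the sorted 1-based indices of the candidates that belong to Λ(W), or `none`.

τ' = (3−√13)/2 ≈ -0.3028.
#1 (3,11): internal coord 3 + (11)·τ' = -0.3305; -0.3305 ∈ [-0.8, 0.4) → IN Λ
#2 (3,9): internal coord 3 + (9)·τ' = +0.2750; +0.2750 ∈ [-0.8, 0.4) → IN Λ
#3 (-11,12): internal coord -11 + (12)·τ' = -14.6333; -14.6333 ∉ [-0.8, 0.4) → out

1, 2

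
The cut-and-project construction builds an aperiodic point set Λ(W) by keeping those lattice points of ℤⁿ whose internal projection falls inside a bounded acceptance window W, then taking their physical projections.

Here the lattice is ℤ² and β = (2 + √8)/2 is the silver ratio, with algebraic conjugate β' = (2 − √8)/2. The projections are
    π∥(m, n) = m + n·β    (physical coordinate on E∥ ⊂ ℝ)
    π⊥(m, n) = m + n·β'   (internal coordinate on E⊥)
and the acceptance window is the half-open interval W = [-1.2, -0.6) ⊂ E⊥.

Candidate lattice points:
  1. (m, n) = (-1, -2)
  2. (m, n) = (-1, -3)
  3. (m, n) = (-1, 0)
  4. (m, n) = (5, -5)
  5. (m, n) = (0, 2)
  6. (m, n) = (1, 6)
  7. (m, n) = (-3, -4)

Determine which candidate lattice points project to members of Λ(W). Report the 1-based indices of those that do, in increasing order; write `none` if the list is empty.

Numerically β ≈ 2.4142 and β' = −1/β ≈ -0.4142.
[1] lift (-1,-2): star map gives -0.1716; window check -1.2 ≤ -0.1716 < -0.6 is false → out
[2] lift (-1,-3): star map gives 0.2426; window check -1.2 ≤ 0.2426 < -0.6 is false → out
[3] lift (-1,0): star map gives -1.0000; window check -1.2 ≤ -1.0000 < -0.6 is true → IN Λ
[4] lift (5,-5): star map gives 7.0711; window check -1.2 ≤ 7.0711 < -0.6 is false → out
[5] lift (0,2): star map gives -0.8284; window check -1.2 ≤ -0.8284 < -0.6 is true → IN Λ
[6] lift (1,6): star map gives -1.4853; window check -1.2 ≤ -1.4853 < -0.6 is false → out
[7] lift (-3,-4): star map gives -1.3431; window check -1.2 ≤ -1.3431 < -0.6 is false → out

3, 5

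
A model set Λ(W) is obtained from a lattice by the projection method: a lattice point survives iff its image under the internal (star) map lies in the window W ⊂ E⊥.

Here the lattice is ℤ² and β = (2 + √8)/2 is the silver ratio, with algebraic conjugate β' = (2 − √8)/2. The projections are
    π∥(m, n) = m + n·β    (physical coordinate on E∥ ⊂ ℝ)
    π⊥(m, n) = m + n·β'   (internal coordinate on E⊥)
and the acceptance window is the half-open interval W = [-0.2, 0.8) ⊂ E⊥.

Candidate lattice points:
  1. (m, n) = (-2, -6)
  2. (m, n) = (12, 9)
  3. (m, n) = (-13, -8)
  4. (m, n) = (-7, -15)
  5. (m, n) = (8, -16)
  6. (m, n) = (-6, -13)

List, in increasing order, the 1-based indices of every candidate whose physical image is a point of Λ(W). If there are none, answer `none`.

β' = (2−√8)/2 ≈ -0.414214.
[1] lift (-2,-6): star map gives 0.485281; window check -0.2 ≤ 0.485281 < 0.8 is true → IN Λ
[2] lift (12,9): star map gives 8.272078; window check -0.2 ≤ 8.272078 < 0.8 is false → out
[3] lift (-13,-8): star map gives -9.686292; window check -0.2 ≤ -9.686292 < 0.8 is false → out
[4] lift (-7,-15): star map gives -0.786797; window check -0.2 ≤ -0.786797 < 0.8 is false → out
[5] lift (8,-16): star map gives 14.627417; window check -0.2 ≤ 14.627417 < 0.8 is false → out
[6] lift (-6,-13): star map gives -0.615224; window check -0.2 ≤ -0.615224 < 0.8 is false → out

1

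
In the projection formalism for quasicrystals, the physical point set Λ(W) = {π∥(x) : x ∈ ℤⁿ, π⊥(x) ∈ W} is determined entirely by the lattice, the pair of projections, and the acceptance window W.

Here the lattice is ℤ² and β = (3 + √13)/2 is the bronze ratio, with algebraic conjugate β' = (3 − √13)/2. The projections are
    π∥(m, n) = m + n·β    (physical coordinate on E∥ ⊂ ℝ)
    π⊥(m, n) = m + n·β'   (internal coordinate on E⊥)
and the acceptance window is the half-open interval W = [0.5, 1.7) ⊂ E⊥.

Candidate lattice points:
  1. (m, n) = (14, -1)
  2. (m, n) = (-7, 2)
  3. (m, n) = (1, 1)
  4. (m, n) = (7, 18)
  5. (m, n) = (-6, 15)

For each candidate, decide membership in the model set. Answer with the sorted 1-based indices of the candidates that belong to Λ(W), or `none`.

3, 4

Compute β' = (3−√13)/2 = -0.302776, so π⊥(m,n) = m -0.302776·n.
#1 (14,-1): internal coord 14 + (-1)·β' = +14.302776; +14.302776 ∉ [0.5, 1.7) → out
#2 (-7,2): internal coord -7 + (2)·β' = -7.605551; -7.605551 ∉ [0.5, 1.7) → out
#3 (1,1): internal coord 1 + (1)·β' = +0.697224; +0.697224 ∈ [0.5, 1.7) → IN Λ
#4 (7,18): internal coord 7 + (18)·β' = +1.550039; +1.550039 ∈ [0.5, 1.7) → IN Λ
#5 (-6,15): internal coord -6 + (15)·β' = -10.541635; -10.541635 ∉ [0.5, 1.7) → out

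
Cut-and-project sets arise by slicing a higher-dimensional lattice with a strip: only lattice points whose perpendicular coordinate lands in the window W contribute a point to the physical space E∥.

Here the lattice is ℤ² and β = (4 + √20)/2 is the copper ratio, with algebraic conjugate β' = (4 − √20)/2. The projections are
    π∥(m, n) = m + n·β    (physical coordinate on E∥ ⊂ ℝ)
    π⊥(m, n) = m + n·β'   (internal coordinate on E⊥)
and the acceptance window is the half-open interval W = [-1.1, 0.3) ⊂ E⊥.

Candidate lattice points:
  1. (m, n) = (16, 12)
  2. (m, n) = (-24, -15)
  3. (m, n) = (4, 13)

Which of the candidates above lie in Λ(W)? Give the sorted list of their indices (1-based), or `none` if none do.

Compute β' = (4−√20)/2 = -0.2361, so π⊥(m,n) = m -0.2361·n.
#1 (16,12): internal coord 16 + (12)·β' = +13.1672; +13.1672 ∉ [-1.1, 0.3) → out
#2 (-24,-15): internal coord -24 + (-15)·β' = -20.4590; -20.4590 ∉ [-1.1, 0.3) → out
#3 (4,13): internal coord 4 + (13)·β' = +0.9311; +0.9311 ∉ [-1.1, 0.3) → out

none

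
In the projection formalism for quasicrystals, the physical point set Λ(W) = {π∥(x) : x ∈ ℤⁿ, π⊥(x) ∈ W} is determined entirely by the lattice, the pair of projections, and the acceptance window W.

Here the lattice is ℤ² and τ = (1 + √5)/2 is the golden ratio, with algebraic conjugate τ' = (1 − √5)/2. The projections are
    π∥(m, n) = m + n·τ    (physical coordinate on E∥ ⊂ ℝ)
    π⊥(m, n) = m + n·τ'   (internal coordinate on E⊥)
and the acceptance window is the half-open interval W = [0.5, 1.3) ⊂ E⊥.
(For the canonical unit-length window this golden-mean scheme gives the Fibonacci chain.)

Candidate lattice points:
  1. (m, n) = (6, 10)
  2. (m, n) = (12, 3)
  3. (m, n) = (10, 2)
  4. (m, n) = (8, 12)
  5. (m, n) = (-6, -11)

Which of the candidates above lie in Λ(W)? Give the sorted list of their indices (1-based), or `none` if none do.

Compute τ' = (1−√5)/2 = -0.6180, so π⊥(m,n) = m -0.6180·n.
candidate 1: (m,n)=(6,10) → π∥ = 6+10·τ ≈ 22.1803, π⊥ = 6+10·τ' ≈ -0.1803 ∉ [0.5, 1.3) ⇒ out
candidate 2: (m,n)=(12,3) → π∥ = 12+3·τ ≈ 16.8541, π⊥ = 12+3·τ' ≈ 10.1459 ∉ [0.5, 1.3) ⇒ out
candidate 3: (m,n)=(10,2) → π∥ = 10+2·τ ≈ 13.2361, π⊥ = 10+2·τ' ≈ 8.7639 ∉ [0.5, 1.3) ⇒ out
candidate 4: (m,n)=(8,12) → π∥ = 8+12·τ ≈ 27.4164, π⊥ = 8+12·τ' ≈ 0.5836 ∈ [0.5, 1.3) ⇒ IN Λ
candidate 5: (m,n)=(-6,-11) → π∥ = -6-11·τ ≈ -23.7984, π⊥ = -6-11·τ' ≈ 0.7984 ∈ [0.5, 1.3) ⇒ IN Λ

4, 5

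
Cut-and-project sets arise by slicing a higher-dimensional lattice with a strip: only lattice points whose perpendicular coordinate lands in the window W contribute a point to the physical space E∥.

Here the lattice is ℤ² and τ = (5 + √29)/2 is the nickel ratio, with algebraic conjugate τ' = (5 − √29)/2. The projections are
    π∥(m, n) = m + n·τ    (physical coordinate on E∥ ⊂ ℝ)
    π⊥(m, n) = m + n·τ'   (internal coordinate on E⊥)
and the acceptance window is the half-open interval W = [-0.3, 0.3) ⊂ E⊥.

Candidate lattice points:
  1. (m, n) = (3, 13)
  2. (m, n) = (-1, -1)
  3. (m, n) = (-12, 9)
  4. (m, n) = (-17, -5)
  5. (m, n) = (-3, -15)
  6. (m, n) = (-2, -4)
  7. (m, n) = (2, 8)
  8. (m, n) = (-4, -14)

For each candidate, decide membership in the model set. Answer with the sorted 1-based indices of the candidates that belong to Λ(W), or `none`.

τ' = (5−√29)/2 ≈ -0.1926.
candidate 1: (m,n)=(3,13) → π∥ = 3+13·τ ≈ 70.5036, π⊥ = 3+13·τ' ≈ 0.4964 ∉ [-0.3, 0.3) ⇒ out
candidate 2: (m,n)=(-1,-1) → π∥ = -1-1·τ ≈ -6.1926, π⊥ = -1-1·τ' ≈ -0.8074 ∉ [-0.3, 0.3) ⇒ out
candidate 3: (m,n)=(-12,9) → π∥ = -12+9·τ ≈ 34.7332, π⊥ = -12+9·τ' ≈ -13.7332 ∉ [-0.3, 0.3) ⇒ out
candidate 4: (m,n)=(-17,-5) → π∥ = -17-5·τ ≈ -42.9629, π⊥ = -17-5·τ' ≈ -16.0371 ∉ [-0.3, 0.3) ⇒ out
candidate 5: (m,n)=(-3,-15) → π∥ = -3-15·τ ≈ -80.8887, π⊥ = -3-15·τ' ≈ -0.1113 ∈ [-0.3, 0.3) ⇒ IN Λ
candidate 6: (m,n)=(-2,-4) → π∥ = -2-4·τ ≈ -22.7703, π⊥ = -2-4·τ' ≈ -1.2297 ∉ [-0.3, 0.3) ⇒ out
candidate 7: (m,n)=(2,8) → π∥ = 2+8·τ ≈ 43.5407, π⊥ = 2+8·τ' ≈ 0.4593 ∉ [-0.3, 0.3) ⇒ out
candidate 8: (m,n)=(-4,-14) → π∥ = -4-14·τ ≈ -76.6962, π⊥ = -4-14·τ' ≈ -1.3038 ∉ [-0.3, 0.3) ⇒ out

5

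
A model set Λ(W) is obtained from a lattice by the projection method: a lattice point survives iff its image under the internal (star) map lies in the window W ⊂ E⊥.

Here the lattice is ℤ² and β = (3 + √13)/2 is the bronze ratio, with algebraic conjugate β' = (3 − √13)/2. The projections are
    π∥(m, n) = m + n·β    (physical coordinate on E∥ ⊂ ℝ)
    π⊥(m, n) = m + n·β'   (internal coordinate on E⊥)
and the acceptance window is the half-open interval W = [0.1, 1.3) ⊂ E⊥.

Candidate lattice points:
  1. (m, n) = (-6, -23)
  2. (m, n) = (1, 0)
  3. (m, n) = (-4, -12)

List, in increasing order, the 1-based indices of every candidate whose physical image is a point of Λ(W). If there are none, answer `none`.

1, 2

β' = (3−√13)/2 ≈ -0.30278.
candidate 1: (m,n)=(-6,-23) → π∥ = -6-23·β ≈ -81.96384, π⊥ = -6-23·β' ≈ 0.96384 ∈ [0.1, 1.3) ⇒ IN Λ
candidate 2: (m,n)=(1,0) → π∥ = 1+0·β ≈ 1.00000, π⊥ = 1+0·β' ≈ 1.00000 ∈ [0.1, 1.3) ⇒ IN Λ
candidate 3: (m,n)=(-4,-12) → π∥ = -4-12·β ≈ -43.63331, π⊥ = -4-12·β' ≈ -0.36669 ∉ [0.1, 1.3) ⇒ out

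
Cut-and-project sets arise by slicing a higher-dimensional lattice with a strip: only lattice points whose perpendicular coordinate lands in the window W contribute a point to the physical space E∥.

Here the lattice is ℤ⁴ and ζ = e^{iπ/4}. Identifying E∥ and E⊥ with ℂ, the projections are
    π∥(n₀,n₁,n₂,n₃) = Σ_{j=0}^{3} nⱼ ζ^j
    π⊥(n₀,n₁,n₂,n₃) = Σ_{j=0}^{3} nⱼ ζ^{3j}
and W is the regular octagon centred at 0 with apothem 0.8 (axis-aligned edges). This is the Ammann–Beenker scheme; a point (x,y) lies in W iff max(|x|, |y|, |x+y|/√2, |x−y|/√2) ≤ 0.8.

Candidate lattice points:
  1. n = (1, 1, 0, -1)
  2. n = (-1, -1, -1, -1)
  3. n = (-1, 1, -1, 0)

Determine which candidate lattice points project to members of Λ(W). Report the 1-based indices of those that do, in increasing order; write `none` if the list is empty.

1

With ζ = e^{iπ/4} the internal vectors are ζ^0,ζ^3,ζ^6,ζ^9.
#1 (1, 1, 0, -1): internal (-0.4142, 0.0000); octagon support 0.4142 vs apothem 0.8 → ∈ W
#2 (-1, -1, -1, -1): internal (-1.0000, -0.4142); octagon support 1.0000 vs apothem 0.8 → ∉ W
#3 (-1, 1, -1, 0): internal (-1.7071, 1.7071); octagon support 2.4142 vs apothem 0.8 → ∉ W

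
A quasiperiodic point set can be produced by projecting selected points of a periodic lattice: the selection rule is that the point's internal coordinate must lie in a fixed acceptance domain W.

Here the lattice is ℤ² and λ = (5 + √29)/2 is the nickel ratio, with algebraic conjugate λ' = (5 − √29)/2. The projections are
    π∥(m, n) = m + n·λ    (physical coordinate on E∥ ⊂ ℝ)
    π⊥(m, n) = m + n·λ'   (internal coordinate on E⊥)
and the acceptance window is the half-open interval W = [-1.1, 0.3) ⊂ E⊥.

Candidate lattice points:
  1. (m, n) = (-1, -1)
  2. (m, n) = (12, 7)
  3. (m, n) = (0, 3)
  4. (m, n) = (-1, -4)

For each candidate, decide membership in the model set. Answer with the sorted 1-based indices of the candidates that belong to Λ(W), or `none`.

1, 3, 4

Compute λ' = (5−√29)/2 = -0.192582, so π⊥(m,n) = m -0.192582·n.
#1 (-1,-1): internal coord -1 + (-1)·λ' = -0.807418; -0.807418 ∈ [-1.1, 0.3) → IN Λ
#2 (12,7): internal coord 12 + (7)·λ' = +10.651923; +10.651923 ∉ [-1.1, 0.3) → out
#3 (0,3): internal coord 0 + (3)·λ' = -0.577747; -0.577747 ∈ [-1.1, 0.3) → IN Λ
#4 (-1,-4): internal coord -1 + (-4)·λ' = -0.229670; -0.229670 ∈ [-1.1, 0.3) → IN Λ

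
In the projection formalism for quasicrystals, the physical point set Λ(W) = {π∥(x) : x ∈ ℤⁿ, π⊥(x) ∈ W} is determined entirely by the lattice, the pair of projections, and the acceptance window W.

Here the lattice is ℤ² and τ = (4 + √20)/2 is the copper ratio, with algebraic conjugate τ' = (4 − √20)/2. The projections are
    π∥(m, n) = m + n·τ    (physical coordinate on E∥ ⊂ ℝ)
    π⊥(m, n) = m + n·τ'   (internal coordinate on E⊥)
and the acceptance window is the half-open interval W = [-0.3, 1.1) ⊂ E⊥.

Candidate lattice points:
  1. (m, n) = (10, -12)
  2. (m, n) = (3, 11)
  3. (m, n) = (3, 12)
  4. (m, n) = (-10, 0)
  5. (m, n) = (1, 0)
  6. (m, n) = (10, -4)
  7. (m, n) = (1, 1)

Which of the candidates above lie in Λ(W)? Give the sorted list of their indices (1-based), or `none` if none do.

2, 3, 5, 7

τ' = (4−√20)/2 ≈ -0.23607.
#1 (10,-12): internal coord 10 + (-12)·τ' = +12.83282; +12.83282 ∉ [-0.3, 1.1) → out
#2 (3,11): internal coord 3 + (11)·τ' = +0.40325; +0.40325 ∈ [-0.3, 1.1) → IN Λ
#3 (3,12): internal coord 3 + (12)·τ' = +0.16718; +0.16718 ∈ [-0.3, 1.1) → IN Λ
#4 (-10,0): internal coord -10 + (0)·τ' = -10.00000; -10.00000 ∉ [-0.3, 1.1) → out
#5 (1,0): internal coord 1 + (0)·τ' = +1.00000; +1.00000 ∈ [-0.3, 1.1) → IN Λ
#6 (10,-4): internal coord 10 + (-4)·τ' = +10.94427; +10.94427 ∉ [-0.3, 1.1) → out
#7 (1,1): internal coord 1 + (1)·τ' = +0.76393; +0.76393 ∈ [-0.3, 1.1) → IN Λ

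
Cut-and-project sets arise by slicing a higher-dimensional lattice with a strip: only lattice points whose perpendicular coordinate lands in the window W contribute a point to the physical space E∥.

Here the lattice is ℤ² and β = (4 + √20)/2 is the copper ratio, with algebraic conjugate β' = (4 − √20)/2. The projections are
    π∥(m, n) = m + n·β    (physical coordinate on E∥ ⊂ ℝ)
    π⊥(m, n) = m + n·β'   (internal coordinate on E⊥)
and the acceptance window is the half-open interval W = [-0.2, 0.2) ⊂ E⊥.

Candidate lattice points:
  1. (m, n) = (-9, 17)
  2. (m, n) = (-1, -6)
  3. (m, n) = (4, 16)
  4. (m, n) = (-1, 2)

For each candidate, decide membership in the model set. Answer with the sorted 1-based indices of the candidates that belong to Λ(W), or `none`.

none

Compute β' = (4−√20)/2 = -0.236068, so π⊥(m,n) = m -0.236068·n.
[1] lift (-9,17): star map gives -13.013156; window check -0.2 ≤ -13.013156 < 0.2 is false → out
[2] lift (-1,-6): star map gives 0.416408; window check -0.2 ≤ 0.416408 < 0.2 is false → out
[3] lift (4,16): star map gives 0.222912; window check -0.2 ≤ 0.222912 < 0.2 is false → out
[4] lift (-1,2): star map gives -1.472136; window check -0.2 ≤ -1.472136 < 0.2 is false → out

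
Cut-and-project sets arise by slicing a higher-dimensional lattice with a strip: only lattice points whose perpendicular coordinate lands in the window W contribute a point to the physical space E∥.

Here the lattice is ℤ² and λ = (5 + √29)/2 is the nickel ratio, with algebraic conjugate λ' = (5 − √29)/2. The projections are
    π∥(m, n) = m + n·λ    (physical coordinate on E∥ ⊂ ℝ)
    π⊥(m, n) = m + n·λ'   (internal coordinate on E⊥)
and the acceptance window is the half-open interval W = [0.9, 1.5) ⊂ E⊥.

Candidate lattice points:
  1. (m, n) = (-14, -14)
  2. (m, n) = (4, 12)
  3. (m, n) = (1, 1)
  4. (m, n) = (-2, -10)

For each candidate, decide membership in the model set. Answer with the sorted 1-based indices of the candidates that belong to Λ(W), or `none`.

none

Compute λ' = (5−√29)/2 = -0.1926, so π⊥(m,n) = m -0.1926·n.
#1 (-14,-14): internal coord -14 + (-14)·λ' = -11.3038; -11.3038 ∉ [0.9, 1.5) → out
#2 (4,12): internal coord 4 + (12)·λ' = +1.6890; +1.6890 ∉ [0.9, 1.5) → out
#3 (1,1): internal coord 1 + (1)·λ' = +0.8074; +0.8074 ∉ [0.9, 1.5) → out
#4 (-2,-10): internal coord -2 + (-10)·λ' = -0.0742; -0.0742 ∉ [0.9, 1.5) → out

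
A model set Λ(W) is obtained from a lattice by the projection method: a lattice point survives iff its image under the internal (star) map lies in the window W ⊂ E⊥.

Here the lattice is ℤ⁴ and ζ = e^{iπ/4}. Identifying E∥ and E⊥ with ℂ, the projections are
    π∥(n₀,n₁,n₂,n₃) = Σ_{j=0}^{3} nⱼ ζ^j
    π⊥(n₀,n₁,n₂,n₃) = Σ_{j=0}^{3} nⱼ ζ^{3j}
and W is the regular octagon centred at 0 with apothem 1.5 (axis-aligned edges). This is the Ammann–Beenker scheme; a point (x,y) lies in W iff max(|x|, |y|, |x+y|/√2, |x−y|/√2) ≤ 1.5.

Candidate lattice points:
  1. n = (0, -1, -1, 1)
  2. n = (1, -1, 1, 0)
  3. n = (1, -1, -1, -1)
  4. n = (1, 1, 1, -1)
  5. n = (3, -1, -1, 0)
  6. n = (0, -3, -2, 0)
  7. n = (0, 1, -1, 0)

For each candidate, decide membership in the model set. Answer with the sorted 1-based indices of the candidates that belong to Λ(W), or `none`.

3, 4

Internal map: ζ^{3j} for j=0..3 gives (1,0), (−√2/2,√2/2), (0,−1), (√2/2,√2/2).
candidate 1: n = (0, -1, -1, 1) → π⊥ ≈ (+1.41421, +1.00000); max(|x|,|y|,|x±y|/√2) = 1.70711 > 1.5 ⇒ ∉ W
candidate 2: n = (1, -1, 1, 0) → π⊥ ≈ (+1.70711, -1.70711); max(|x|,|y|,|x±y|/√2) = 2.41421 > 1.5 ⇒ ∉ W
candidate 3: n = (1, -1, -1, -1) → π⊥ ≈ (+1.00000, -0.41421); max(|x|,|y|,|x±y|/√2) = 1.00000 ≤ 1.5 ⇒ ∈ W
candidate 4: n = (1, 1, 1, -1) → π⊥ ≈ (-0.41421, -1.00000); max(|x|,|y|,|x±y|/√2) = 1.00000 ≤ 1.5 ⇒ ∈ W
candidate 5: n = (3, -1, -1, 0) → π⊥ ≈ (+3.70711, +0.29289); max(|x|,|y|,|x±y|/√2) = 3.70711 > 1.5 ⇒ ∉ W
candidate 6: n = (0, -3, -2, 0) → π⊥ ≈ (+2.12132, -0.12132); max(|x|,|y|,|x±y|/√2) = 2.12132 > 1.5 ⇒ ∉ W
candidate 7: n = (0, 1, -1, 0) → π⊥ ≈ (-0.70711, +1.70711); max(|x|,|y|,|x±y|/√2) = 1.70711 > 1.5 ⇒ ∉ W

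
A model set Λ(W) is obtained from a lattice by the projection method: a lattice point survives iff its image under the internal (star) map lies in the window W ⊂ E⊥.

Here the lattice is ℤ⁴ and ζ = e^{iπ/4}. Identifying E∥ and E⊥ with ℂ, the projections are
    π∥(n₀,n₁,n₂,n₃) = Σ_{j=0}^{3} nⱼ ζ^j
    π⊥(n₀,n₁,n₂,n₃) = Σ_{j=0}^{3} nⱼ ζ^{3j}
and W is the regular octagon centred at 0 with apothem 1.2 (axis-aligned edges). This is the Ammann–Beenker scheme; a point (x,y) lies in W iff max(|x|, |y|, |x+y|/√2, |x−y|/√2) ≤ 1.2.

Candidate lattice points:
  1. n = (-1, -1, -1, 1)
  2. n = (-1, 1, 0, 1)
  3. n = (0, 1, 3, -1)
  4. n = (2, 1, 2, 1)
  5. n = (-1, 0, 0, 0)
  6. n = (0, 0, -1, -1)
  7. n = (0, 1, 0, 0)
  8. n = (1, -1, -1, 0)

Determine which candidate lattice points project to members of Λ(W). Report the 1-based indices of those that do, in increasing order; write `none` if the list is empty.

Internal map: ζ^{3j} for j=0..3 gives (1,0), (−√2/2,√2/2), (0,−1), (√2/2,√2/2).
candidate 1: n = (-1, -1, -1, 1) → π⊥ ≈ (+0.4142, +1.0000); max(|x|,|y|,|x±y|/√2) = 1.0000 ≤ 1.2 ⇒ ∈ W
candidate 2: n = (-1, 1, 0, 1) → π⊥ ≈ (-1.0000, +1.4142); max(|x|,|y|,|x±y|/√2) = 1.7071 > 1.2 ⇒ ∉ W
candidate 3: n = (0, 1, 3, -1) → π⊥ ≈ (-1.4142, -3.0000); max(|x|,|y|,|x±y|/√2) = 3.1213 > 1.2 ⇒ ∉ W
candidate 4: n = (2, 1, 2, 1) → π⊥ ≈ (+2.0000, -0.5858); max(|x|,|y|,|x±y|/√2) = 2.0000 > 1.2 ⇒ ∉ W
candidate 5: n = (-1, 0, 0, 0) → π⊥ ≈ (-1.0000, +0.0000); max(|x|,|y|,|x±y|/√2) = 1.0000 ≤ 1.2 ⇒ ∈ W
candidate 6: n = (0, 0, -1, -1) → π⊥ ≈ (-0.7071, +0.2929); max(|x|,|y|,|x±y|/√2) = 0.7071 ≤ 1.2 ⇒ ∈ W
candidate 7: n = (0, 1, 0, 0) → π⊥ ≈ (-0.7071, +0.7071); max(|x|,|y|,|x±y|/√2) = 1.0000 ≤ 1.2 ⇒ ∈ W
candidate 8: n = (1, -1, -1, 0) → π⊥ ≈ (+1.7071, +0.2929); max(|x|,|y|,|x±y|/√2) = 1.7071 > 1.2 ⇒ ∉ W

1, 5, 6, 7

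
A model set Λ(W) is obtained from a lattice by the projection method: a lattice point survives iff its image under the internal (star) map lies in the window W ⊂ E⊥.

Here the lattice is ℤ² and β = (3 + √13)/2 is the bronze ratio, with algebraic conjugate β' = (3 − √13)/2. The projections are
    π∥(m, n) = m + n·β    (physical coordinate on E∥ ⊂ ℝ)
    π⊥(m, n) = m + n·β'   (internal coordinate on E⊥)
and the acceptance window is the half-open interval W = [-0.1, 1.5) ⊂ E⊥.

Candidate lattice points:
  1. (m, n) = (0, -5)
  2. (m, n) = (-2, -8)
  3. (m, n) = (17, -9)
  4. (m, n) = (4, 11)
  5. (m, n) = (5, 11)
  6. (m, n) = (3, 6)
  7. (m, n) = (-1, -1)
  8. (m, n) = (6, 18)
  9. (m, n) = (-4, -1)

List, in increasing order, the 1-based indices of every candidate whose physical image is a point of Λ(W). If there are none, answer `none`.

Compute β' = (3−√13)/2 = -0.3028, so π⊥(m,n) = m -0.3028·n.
#1 (0,-5): internal coord 0 + (-5)·β' = +1.5139; +1.5139 ∉ [-0.1, 1.5) → out
#2 (-2,-8): internal coord -2 + (-8)·β' = +0.4222; +0.4222 ∈ [-0.1, 1.5) → IN Λ
#3 (17,-9): internal coord 17 + (-9)·β' = +19.7250; +19.7250 ∉ [-0.1, 1.5) → out
#4 (4,11): internal coord 4 + (11)·β' = +0.6695; +0.6695 ∈ [-0.1, 1.5) → IN Λ
#5 (5,11): internal coord 5 + (11)·β' = +1.6695; +1.6695 ∉ [-0.1, 1.5) → out
#6 (3,6): internal coord 3 + (6)·β' = +1.1833; +1.1833 ∈ [-0.1, 1.5) → IN Λ
#7 (-1,-1): internal coord -1 + (-1)·β' = -0.6972; -0.6972 ∉ [-0.1, 1.5) → out
#8 (6,18): internal coord 6 + (18)·β' = +0.5500; +0.5500 ∈ [-0.1, 1.5) → IN Λ
#9 (-4,-1): internal coord -4 + (-1)·β' = -3.6972; -3.6972 ∉ [-0.1, 1.5) → out

2, 4, 6, 8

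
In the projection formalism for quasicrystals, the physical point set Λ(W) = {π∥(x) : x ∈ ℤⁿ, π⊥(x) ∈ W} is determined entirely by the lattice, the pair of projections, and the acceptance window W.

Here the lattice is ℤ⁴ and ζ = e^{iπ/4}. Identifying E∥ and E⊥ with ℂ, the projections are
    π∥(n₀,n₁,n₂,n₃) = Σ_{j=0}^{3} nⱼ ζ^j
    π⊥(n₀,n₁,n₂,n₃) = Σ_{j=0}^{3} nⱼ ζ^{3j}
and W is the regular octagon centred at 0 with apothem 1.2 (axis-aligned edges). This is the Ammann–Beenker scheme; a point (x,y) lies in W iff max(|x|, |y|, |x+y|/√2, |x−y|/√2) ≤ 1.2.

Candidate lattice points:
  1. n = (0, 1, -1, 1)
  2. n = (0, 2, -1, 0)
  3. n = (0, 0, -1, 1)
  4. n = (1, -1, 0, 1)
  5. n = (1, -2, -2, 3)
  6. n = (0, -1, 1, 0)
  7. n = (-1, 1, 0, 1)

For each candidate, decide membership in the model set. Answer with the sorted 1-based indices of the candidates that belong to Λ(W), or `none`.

none

With ζ = e^{iπ/4} the internal vectors are ζ^0,ζ^3,ζ^6,ζ^9.
#1 (0, 1, -1, 1): internal (0.00000, 2.41421); octagon support 2.41421 vs apothem 1.2 → ∉ W
#2 (0, 2, -1, 0): internal (-1.41421, 2.41421); octagon support 2.70711 vs apothem 1.2 → ∉ W
#3 (0, 0, -1, 1): internal (0.70711, 1.70711); octagon support 1.70711 vs apothem 1.2 → ∉ W
#4 (1, -1, 0, 1): internal (2.41421, 0.00000); octagon support 2.41421 vs apothem 1.2 → ∉ W
#5 (1, -2, -2, 3): internal (4.53553, 2.70711); octagon support 5.12132 vs apothem 1.2 → ∉ W
#6 (0, -1, 1, 0): internal (0.70711, -1.70711); octagon support 1.70711 vs apothem 1.2 → ∉ W
#7 (-1, 1, 0, 1): internal (-1.00000, 1.41421); octagon support 1.70711 vs apothem 1.2 → ∉ W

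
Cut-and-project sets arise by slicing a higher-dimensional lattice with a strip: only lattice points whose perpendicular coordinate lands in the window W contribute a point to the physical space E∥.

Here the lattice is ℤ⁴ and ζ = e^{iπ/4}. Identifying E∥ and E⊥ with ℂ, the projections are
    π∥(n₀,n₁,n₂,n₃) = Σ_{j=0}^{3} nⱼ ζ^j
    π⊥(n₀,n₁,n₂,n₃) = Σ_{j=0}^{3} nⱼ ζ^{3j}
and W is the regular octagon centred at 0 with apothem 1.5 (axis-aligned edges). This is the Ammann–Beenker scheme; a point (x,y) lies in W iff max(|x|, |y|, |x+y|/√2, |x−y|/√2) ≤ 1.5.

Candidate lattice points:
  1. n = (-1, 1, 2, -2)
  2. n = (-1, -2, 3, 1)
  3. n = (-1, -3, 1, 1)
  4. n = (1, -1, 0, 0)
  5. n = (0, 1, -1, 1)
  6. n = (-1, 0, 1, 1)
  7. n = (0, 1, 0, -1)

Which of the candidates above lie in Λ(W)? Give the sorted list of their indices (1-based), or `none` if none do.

6, 7

π⊥(n) = n₀ + n₁ζ³ + n₂ζ⁶ + n₃ζ⁹ where ζ = e^{iπ/4}.
#1 (-1, 1, 2, -2): internal (-3.1213, -2.7071); octagon support 4.1213 vs apothem 1.5 → ∉ W
#2 (-1, -2, 3, 1): internal (1.1213, -3.7071); octagon support 3.7071 vs apothem 1.5 → ∉ W
#3 (-1, -3, 1, 1): internal (1.8284, -2.4142); octagon support 3.0000 vs apothem 1.5 → ∉ W
#4 (1, -1, 0, 0): internal (1.7071, -0.7071); octagon support 1.7071 vs apothem 1.5 → ∉ W
#5 (0, 1, -1, 1): internal (0.0000, 2.4142); octagon support 2.4142 vs apothem 1.5 → ∉ W
#6 (-1, 0, 1, 1): internal (-0.2929, -0.2929); octagon support 0.4142 vs apothem 1.5 → ∈ W
#7 (0, 1, 0, -1): internal (-1.4142, 0.0000); octagon support 1.4142 vs apothem 1.5 → ∈ W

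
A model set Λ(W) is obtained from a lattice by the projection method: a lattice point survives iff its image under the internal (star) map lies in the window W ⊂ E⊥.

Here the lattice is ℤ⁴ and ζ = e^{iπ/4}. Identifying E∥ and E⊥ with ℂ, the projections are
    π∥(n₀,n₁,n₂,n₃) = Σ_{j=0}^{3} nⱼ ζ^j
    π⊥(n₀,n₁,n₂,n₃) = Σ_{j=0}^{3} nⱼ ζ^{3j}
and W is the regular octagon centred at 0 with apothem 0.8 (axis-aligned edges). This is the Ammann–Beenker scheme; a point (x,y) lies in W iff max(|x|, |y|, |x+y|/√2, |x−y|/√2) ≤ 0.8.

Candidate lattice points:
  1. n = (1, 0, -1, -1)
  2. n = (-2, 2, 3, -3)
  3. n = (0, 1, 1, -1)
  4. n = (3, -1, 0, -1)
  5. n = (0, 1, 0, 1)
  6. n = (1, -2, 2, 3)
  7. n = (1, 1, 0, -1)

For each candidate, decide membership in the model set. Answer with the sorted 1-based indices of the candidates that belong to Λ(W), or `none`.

Internal map: ζ^{3j} for j=0..3 gives (1,0), (−√2/2,√2/2), (0,−1), (√2/2,√2/2).
candidate 1: n = (1, 0, -1, -1) → π⊥ ≈ (+0.2929, +0.2929); max(|x|,|y|,|x±y|/√2) = 0.4142 ≤ 0.8 ⇒ ∈ W
candidate 2: n = (-2, 2, 3, -3) → π⊥ ≈ (-5.5355, -3.7071); max(|x|,|y|,|x±y|/√2) = 6.5355 > 0.8 ⇒ ∉ W
candidate 3: n = (0, 1, 1, -1) → π⊥ ≈ (-1.4142, -1.0000); max(|x|,|y|,|x±y|/√2) = 1.7071 > 0.8 ⇒ ∉ W
candidate 4: n = (3, -1, 0, -1) → π⊥ ≈ (+3.0000, -1.4142); max(|x|,|y|,|x±y|/√2) = 3.1213 > 0.8 ⇒ ∉ W
candidate 5: n = (0, 1, 0, 1) → π⊥ ≈ (+0.0000, +1.4142); max(|x|,|y|,|x±y|/√2) = 1.4142 > 0.8 ⇒ ∉ W
candidate 6: n = (1, -2, 2, 3) → π⊥ ≈ (+4.5355, -1.2929); max(|x|,|y|,|x±y|/√2) = 4.5355 > 0.8 ⇒ ∉ W
candidate 7: n = (1, 1, 0, -1) → π⊥ ≈ (-0.4142, +0.0000); max(|x|,|y|,|x±y|/√2) = 0.4142 ≤ 0.8 ⇒ ∈ W

1, 7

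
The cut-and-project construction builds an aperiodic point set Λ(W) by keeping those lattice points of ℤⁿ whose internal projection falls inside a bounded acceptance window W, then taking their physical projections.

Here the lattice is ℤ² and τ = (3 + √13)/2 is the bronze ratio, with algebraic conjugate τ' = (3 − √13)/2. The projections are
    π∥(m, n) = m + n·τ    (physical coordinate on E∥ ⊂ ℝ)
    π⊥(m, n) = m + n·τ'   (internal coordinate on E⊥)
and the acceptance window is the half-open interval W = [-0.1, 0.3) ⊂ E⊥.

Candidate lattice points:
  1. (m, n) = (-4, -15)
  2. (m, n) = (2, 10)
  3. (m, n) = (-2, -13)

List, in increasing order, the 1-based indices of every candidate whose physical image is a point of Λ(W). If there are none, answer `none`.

τ' = (3−√13)/2 ≈ -0.302776.
candidate 1: (m,n)=(-4,-15) → π∥ = -4-15·τ ≈ -53.541635, π⊥ = -4-15·τ' ≈ 0.541635 ∉ [-0.1, 0.3) ⇒ out
candidate 2: (m,n)=(2,10) → π∥ = 2+10·τ ≈ 35.027756, π⊥ = 2+10·τ' ≈ -1.027756 ∉ [-0.1, 0.3) ⇒ out
candidate 3: (m,n)=(-2,-13) → π∥ = -2-13·τ ≈ -44.936083, π⊥ = -2-13·τ' ≈ 1.936083 ∉ [-0.1, 0.3) ⇒ out

none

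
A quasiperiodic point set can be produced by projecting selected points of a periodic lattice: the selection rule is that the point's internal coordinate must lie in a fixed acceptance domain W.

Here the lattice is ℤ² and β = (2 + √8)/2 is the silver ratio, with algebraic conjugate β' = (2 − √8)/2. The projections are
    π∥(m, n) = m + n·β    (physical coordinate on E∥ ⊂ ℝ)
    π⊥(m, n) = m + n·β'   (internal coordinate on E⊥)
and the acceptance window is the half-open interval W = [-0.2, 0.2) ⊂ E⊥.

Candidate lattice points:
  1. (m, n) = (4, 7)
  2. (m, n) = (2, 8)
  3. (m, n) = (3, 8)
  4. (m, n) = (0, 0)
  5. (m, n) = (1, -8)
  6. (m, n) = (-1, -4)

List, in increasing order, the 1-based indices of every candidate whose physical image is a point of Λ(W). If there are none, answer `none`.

Numerically β ≈ 2.414214 and β' = −1/β ≈ -0.414214.
[1] lift (4,7): star map gives 1.100505; window check -0.2 ≤ 1.100505 < 0.2 is false → out
[2] lift (2,8): star map gives -1.313708; window check -0.2 ≤ -1.313708 < 0.2 is false → out
[3] lift (3,8): star map gives -0.313708; window check -0.2 ≤ -0.313708 < 0.2 is false → out
[4] lift (0,0): star map gives 0.000000; window check -0.2 ≤ 0.000000 < 0.2 is true → IN Λ
[5] lift (1,-8): star map gives 4.313708; window check -0.2 ≤ 4.313708 < 0.2 is false → out
[6] lift (-1,-4): star map gives 0.656854; window check -0.2 ≤ 0.656854 < 0.2 is false → out

4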